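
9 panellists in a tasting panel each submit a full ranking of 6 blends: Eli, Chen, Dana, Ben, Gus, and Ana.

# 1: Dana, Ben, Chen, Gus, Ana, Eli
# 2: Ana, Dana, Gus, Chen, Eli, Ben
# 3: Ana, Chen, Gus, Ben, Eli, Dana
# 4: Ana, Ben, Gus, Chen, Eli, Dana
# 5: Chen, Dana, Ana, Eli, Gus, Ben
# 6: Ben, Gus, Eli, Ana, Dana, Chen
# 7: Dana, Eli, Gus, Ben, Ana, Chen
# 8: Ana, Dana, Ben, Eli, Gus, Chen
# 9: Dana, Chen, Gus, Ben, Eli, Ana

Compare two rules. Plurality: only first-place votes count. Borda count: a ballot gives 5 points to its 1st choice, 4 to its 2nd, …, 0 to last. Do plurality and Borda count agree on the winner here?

No

Plurality first-place counts: Eli 0, Chen 1, Dana 3, Ben 1, Gus 0, Ana 4 → Ana.
Borda totals: Eli 15, Chen 20, Dana 28, Ben 22, Gus 23, Ana 27 → Dana.
The two rules disagree: plurality picks Ana, Borda picks Dana.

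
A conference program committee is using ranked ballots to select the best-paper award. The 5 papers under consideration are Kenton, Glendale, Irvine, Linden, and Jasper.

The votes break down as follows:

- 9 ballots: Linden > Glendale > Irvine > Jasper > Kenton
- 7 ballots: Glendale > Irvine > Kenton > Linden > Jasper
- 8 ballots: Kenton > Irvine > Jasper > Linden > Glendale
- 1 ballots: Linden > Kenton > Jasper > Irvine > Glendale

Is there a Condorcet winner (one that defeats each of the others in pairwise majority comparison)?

Head-to-head results (25 voters total):
Kenton vs Glendale: Glendale wins 16–9.
Kenton vs Irvine: Irvine wins 16–9.
Kenton vs Linden: Kenton wins 15–10.
Kenton vs Jasper: Kenton wins 16–9.
Glendale vs Irvine: Glendale wins 16–9.
Glendale vs Linden: Linden wins 18–7.
Glendale vs Jasper: Glendale wins 16–9.
Irvine vs Linden: Irvine wins 15–10.
Irvine vs Jasper: Irvine wins 24–1.
Linden vs Jasper: Linden wins 17–8.
No candidate beats all others: Kenton beats Linden beats Glendale beats Kenton, a majority cycle.

No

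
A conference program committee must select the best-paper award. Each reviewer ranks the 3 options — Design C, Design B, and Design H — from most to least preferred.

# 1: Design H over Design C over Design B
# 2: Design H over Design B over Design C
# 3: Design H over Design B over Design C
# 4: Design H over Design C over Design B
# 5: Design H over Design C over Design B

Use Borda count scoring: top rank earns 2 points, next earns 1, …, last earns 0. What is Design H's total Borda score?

10

Borda scores:
  Design C: 1 + 0 + 0 + 1 + 1 = 3
  Design B: 0 + 1 + 1 + 0 + 0 = 2
  Design H: 2 + 2 + 2 + 2 + 2 = 10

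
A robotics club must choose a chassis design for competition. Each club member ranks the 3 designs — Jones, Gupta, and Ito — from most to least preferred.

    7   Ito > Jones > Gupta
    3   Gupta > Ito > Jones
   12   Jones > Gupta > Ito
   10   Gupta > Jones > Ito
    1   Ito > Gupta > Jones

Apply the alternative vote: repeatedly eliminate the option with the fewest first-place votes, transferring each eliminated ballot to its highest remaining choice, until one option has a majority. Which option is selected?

Jones

Round 1: Gupta 13, Jones 12, Ito 8. Ito has the fewest and is eliminated.
Round 2: Jones 19, Gupta 14. Jones has a majority.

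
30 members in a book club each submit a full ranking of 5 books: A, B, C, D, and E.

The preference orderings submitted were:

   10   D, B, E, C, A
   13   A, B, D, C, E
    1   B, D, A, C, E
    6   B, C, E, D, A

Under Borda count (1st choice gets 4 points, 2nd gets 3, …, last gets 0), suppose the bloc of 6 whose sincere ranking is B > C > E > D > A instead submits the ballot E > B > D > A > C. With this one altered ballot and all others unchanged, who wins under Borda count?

B

Borda totals with the altered ballot: A 60, B 91, C 24, D 81, E 44.
The winner is unchanged: still B.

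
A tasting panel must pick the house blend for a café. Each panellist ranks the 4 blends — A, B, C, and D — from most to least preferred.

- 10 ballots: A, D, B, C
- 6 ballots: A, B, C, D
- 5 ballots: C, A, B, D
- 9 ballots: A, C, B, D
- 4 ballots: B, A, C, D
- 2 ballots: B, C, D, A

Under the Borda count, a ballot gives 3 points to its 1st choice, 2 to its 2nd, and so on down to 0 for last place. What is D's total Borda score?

Borda scores:
  A: 10·3 + 6·3 + 5·2 + 9·3 + 4·2 + 2·0 = 93
  B: 10·1 + 6·2 + 5·1 + 9·1 + 4·3 + 2·3 = 54
  C: 10·0 + 6·1 + 5·3 + 9·2 + 4·1 + 2·2 = 47
  D: 10·2 + 6·0 + 5·0 + 9·0 + 4·0 + 2·1 = 22

22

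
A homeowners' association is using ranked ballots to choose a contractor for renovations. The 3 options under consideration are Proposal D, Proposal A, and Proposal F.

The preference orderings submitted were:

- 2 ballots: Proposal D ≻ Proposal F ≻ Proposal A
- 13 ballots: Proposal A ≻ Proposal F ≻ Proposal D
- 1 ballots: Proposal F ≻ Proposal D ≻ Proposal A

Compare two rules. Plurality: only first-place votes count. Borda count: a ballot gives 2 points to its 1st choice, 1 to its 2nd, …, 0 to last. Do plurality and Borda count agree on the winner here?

Yes

Plurality first-place counts: Proposal D 2, Proposal A 13, Proposal F 1 → Proposal A.
Borda totals: Proposal D 5, Proposal A 26, Proposal F 17 → Proposal A.
The two rules agree on Proposal A.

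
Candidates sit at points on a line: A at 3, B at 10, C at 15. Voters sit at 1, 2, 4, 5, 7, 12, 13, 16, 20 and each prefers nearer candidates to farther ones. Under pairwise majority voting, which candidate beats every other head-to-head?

With single-peaked preferences on a line, the Condorcet winner is the candidate closest to the median voter.
The median voter (position 7) is closest to B at 10.
Check: B vs A — voters closer to B: 5 of 9.

B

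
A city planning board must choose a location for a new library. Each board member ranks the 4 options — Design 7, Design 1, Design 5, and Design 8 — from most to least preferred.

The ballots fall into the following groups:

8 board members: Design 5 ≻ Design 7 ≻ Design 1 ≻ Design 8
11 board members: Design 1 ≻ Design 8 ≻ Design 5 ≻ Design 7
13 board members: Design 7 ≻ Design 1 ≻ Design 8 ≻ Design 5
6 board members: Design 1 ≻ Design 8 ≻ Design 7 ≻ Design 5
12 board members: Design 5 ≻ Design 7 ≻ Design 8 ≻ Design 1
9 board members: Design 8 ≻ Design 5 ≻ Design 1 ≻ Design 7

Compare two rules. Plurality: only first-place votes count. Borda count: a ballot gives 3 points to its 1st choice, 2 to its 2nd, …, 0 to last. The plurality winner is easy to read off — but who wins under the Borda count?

Design 1

Plurality first-place counts: Design 7 13, Design 1 17, Design 5 20, Design 8 9 → Design 5.
Borda totals: Design 7 85, Design 1 94, Design 5 89, Design 8 86 → Design 1.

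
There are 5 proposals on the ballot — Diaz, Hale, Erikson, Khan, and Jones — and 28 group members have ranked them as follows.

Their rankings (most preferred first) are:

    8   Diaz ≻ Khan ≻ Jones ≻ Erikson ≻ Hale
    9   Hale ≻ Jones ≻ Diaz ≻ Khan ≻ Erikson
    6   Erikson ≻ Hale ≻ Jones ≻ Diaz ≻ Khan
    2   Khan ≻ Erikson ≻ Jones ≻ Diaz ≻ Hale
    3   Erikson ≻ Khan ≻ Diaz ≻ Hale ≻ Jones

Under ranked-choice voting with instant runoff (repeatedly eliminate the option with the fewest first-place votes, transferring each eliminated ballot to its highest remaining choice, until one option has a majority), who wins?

Erikson

Round 1: Hale 9, Erikson 9, Diaz 8, Khan 2, Jones 0. Jones has the fewest and is eliminated.
Round 2: Hale 9, Erikson 9, Diaz 8, Khan 2. Khan has the fewest and is eliminated.
Round 3: Erikson 11, Hale 9, Diaz 8. Diaz has the fewest and is eliminated.
Round 4: Erikson 19, Hale 9. Erikson has a majority.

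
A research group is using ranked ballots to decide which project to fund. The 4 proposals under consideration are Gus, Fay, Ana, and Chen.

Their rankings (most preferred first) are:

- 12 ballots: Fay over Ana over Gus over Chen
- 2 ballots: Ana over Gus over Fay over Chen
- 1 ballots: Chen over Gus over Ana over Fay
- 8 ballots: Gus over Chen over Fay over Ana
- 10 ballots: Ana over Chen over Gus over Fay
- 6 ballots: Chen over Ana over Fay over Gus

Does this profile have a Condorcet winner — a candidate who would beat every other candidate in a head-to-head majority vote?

No

Head-to-head results (39 voters total):
Gus vs Fay: Gus wins 21–18.
Gus vs Ana: Ana wins 30–9.
Gus vs Chen: Gus wins 22–17.
Fay vs Ana: Fay wins 20–19.
Fay vs Chen: Chen wins 25–14.
Ana vs Chen: Ana wins 24–15.
No candidate beats all others: Gus beats Fay beats Ana beats Gus, a majority cycle.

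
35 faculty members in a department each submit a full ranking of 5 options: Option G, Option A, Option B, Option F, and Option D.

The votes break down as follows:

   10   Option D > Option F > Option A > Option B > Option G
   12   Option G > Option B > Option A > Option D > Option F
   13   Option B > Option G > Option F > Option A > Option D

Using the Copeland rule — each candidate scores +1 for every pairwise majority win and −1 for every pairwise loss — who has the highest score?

Pairwise results:
  Option G vs Option A: Option G wins 25–10.
  Option G vs Option B: Option B wins 23–12.
  Option G vs Option F: Option G wins 25–10.
  Option G vs Option D: Option G wins 25–10.
  Option A vs Option B: Option B wins 25–10.
  Option A vs Option F: Option F wins 23–12.
  Option A vs Option D: Option A wins 25–10.
  Option B vs Option F: Option B wins 25–10.
  Option B vs Option D: Option B wins 25–10.
  Option F vs Option D: Option D wins 22–13.
Copeland scores (wins − losses):
  Option G: 3 − 1 = 2
  Option A: 1 − 3 = -2
  Option B: 4 − 0 = 4
  Option F: 1 − 3 = -2
  Option D: 1 − 3 = -2
Option B has the best Copeland score.

Option B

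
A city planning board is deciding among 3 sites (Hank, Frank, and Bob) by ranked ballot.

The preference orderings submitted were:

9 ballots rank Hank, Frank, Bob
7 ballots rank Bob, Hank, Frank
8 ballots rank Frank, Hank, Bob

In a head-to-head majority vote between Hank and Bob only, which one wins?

Hank

Ballots ranking Hank above Bob: 9+8 = 17.
Ballots ranking Bob above Hank: 7.
Hank wins the head-to-head, 17–7.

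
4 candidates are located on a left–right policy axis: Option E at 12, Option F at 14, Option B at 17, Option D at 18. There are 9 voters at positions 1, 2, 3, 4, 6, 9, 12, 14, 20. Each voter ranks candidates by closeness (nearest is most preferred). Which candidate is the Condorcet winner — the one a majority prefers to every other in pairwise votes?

With single-peaked preferences on a line, the Condorcet winner is the candidate closest to the median voter.
The median voter (position 6) is closest to Option E at 12.
Check: Option E vs Option B — voters closer to Option E: 8 of 9.

Option E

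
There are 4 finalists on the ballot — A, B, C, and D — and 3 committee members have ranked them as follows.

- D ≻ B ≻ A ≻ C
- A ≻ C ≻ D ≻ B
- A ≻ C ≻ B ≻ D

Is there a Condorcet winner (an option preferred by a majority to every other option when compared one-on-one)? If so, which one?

A

Head-to-head results (3 voters total):
A vs B: A wins 2–1.
A vs C: A wins 3–0.
A vs D: A wins 2–1.
B vs C: C wins 2–1.
B vs D: D wins 2–1.
C vs D: C wins 2–1.
A beats each rival — B (2–1), C (3–0), D (2–1) — so A is the Condorcet winner.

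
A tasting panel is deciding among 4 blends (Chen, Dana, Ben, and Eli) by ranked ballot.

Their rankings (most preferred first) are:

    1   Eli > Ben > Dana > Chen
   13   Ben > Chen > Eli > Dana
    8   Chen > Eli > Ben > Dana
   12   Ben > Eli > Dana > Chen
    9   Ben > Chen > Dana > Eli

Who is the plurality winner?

First-place vote totals:
  Chen: 8
  Dana: 0
  Ben: 34
  Eli: 1
Ben has the most first-place votes.

Ben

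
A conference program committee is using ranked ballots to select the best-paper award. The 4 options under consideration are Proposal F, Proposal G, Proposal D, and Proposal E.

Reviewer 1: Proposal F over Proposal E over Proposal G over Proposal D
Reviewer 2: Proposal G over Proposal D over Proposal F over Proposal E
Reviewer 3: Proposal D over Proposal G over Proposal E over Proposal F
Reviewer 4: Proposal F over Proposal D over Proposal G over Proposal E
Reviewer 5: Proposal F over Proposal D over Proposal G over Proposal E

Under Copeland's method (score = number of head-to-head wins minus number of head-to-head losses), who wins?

Pairwise results:
  Proposal F vs Proposal G: Proposal F wins 3–2.
  Proposal F vs Proposal D: Proposal F wins 3–2.
  Proposal F vs Proposal E: Proposal F wins 4–1.
  Proposal G vs Proposal D: Proposal D wins 3–2.
  Proposal G vs Proposal E: Proposal G wins 4–1.
  Proposal D vs Proposal E: Proposal D wins 4–1.
Copeland scores (wins − losses):
  Proposal F: 3 − 0 = 3
  Proposal G: 1 − 2 = -1
  Proposal D: 2 − 1 = 1
  Proposal E: 0 − 3 = -3
Proposal F has the best Copeland score.

Proposal F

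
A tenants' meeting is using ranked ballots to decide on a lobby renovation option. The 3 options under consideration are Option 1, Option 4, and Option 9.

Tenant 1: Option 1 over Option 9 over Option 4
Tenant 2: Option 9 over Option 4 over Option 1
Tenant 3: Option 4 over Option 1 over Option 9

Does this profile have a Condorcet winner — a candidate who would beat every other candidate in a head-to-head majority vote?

Head-to-head results (3 voters total):
Option 1 vs Option 4: Option 4 wins 2–1.
Option 1 vs Option 9: Option 1 wins 2–1.
Option 4 vs Option 9: Option 9 wins 2–1.
No candidate beats all others: Option 1 beats Option 9 beats Option 4 beats Option 1, a majority cycle.

No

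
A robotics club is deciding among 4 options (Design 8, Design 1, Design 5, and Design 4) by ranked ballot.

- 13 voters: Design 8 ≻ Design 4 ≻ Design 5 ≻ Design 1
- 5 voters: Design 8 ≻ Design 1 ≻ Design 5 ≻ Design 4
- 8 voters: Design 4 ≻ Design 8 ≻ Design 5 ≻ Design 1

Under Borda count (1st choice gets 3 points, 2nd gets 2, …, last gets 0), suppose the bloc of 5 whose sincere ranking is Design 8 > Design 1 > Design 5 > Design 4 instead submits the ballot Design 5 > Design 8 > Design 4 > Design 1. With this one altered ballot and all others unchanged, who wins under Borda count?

Borda totals with the altered ballot: Design 8 65, Design 1 0, Design 5 36, Design 4 55.
The winner is unchanged: still Design 8.

Design 8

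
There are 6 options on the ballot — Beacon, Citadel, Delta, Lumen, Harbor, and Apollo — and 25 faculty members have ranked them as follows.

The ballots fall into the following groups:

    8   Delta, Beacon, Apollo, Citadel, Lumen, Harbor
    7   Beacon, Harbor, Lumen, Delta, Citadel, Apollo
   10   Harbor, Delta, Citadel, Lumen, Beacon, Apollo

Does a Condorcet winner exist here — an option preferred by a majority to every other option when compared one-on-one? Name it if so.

Head-to-head results (25 voters total):
Beacon vs Citadel: Beacon wins 15–10.
Beacon vs Delta: Delta wins 18–7.
Beacon vs Lumen: Beacon wins 15–10.
Beacon vs Harbor: Beacon wins 15–10.
Beacon vs Apollo: Beacon wins 25–0.
Citadel vs Delta: Delta wins 25–0.
Citadel vs Lumen: Citadel wins 18–7.
Citadel vs Harbor: Harbor wins 17–8.
Citadel vs Apollo: Citadel wins 17–8.
Delta vs Lumen: Delta wins 18–7.
Delta vs Harbor: Harbor wins 17–8.
Delta vs Apollo: Delta wins 25–0.
Lumen vs Harbor: Harbor wins 17–8.
Lumen vs Apollo: Lumen wins 17–8.
Harbor vs Apollo: Harbor wins 17–8.
No candidate beats all others: Beacon beats Harbor beats Delta beats Beacon, a majority cycle.

No Condorcet winner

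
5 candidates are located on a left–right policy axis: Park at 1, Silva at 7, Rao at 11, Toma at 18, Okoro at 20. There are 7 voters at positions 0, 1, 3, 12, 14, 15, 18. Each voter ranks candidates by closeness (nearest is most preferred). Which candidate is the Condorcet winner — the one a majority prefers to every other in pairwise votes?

Rao

With single-peaked preferences on a line, the Condorcet winner is the candidate closest to the median voter.
The median voter (position 12) is closest to Rao at 11.
Check: Rao vs Okoro — voters closer to Rao: 6 of 7.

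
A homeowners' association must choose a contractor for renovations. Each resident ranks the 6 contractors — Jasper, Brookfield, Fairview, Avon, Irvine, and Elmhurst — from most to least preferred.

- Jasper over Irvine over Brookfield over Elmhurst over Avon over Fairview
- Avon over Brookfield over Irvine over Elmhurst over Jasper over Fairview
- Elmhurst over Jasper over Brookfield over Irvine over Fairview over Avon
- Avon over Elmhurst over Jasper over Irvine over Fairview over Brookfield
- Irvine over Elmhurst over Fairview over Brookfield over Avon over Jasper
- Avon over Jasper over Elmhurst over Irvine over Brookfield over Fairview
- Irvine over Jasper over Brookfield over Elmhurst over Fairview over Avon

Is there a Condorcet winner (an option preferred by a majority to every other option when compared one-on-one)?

Head-to-head results (7 voters total):
Jasper vs Brookfield: Jasper wins 5–2.
Jasper vs Fairview: Jasper wins 6–1.
Jasper vs Avon: Avon wins 4–3.
Jasper vs Irvine: Jasper wins 4–3.
Jasper vs Elmhurst: Elmhurst wins 4–3.
Brookfield vs Fairview: Brookfield wins 5–2.
Brookfield vs Avon: Brookfield wins 4–3.
Brookfield vs Irvine: Irvine wins 5–2.
Brookfield vs Elmhurst: Elmhurst wins 4–3.
Fairview vs Avon: Avon wins 4–3.
Fairview vs Irvine: Irvine wins 7–0.
Fairview vs Elmhurst: Elmhurst wins 7–0.
Avon vs Irvine: Irvine wins 4–3.
Avon vs Elmhurst: Elmhurst wins 4–3.
Irvine vs Elmhurst: Irvine wins 4–3.
No candidate beats all others: Jasper beats Brookfield beats Avon beats Jasper, a majority cycle.

No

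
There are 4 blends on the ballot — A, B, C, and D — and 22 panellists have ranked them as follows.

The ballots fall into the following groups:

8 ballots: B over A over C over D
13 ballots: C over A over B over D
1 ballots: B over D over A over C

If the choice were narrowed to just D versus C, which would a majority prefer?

C

Ballots ranking D above C: 1.
Ballots ranking C above D: 8+13 = 21.
C wins the head-to-head, 21–1.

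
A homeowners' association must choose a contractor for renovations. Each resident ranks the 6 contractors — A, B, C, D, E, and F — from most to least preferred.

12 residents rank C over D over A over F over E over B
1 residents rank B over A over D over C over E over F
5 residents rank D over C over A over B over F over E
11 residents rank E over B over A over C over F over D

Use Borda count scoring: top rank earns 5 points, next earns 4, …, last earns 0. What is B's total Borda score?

59

Borda scores:
  A: 12·3 + 4 + 5·3 + 11·3 = 88
  B: 12·0 + 5 + 5·2 + 11·4 = 59
  C: 12·5 + 2 + 5·4 + 11·2 = 104
  D: 12·4 + 3 + 5·5 + 11·0 = 76
  E: 12·1 + 1 + 5·0 + 11·5 = 68
  F: 12·2 + 0 + 5·1 + 11·1 = 40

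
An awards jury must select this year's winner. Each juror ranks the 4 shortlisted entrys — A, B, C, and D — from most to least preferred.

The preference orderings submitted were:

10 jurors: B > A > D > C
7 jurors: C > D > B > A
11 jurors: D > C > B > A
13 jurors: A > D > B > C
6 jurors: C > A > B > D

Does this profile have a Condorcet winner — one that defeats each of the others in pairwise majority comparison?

Head-to-head results (47 voters total):
A vs B: B wins 28–19.
A vs C: C wins 24–23.
A vs D: A wins 29–18.
B vs C: C wins 24–23.
B vs D: D wins 31–16.
C vs D: D wins 34–13.
No candidate beats all others: A beats D beats B beats A, a majority cycle.

No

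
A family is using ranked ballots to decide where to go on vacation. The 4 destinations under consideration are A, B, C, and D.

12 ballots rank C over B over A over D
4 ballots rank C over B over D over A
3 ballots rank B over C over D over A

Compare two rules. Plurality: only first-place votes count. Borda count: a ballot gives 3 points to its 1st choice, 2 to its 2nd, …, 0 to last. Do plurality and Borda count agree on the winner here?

Plurality first-place counts: A 0, B 3, C 16, D 0 → C.
Borda totals: A 12, B 41, C 54, D 7 → C.
The two rules agree on C.

Yes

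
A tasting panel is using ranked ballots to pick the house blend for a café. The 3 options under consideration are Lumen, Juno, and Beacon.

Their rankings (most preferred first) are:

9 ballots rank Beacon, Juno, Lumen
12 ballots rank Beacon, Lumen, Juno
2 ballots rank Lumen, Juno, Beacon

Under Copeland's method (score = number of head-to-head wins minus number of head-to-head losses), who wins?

Beacon

Pairwise results:
  Lumen vs Juno: Lumen wins 14–9.
  Lumen vs Beacon: Beacon wins 21–2.
  Juno vs Beacon: Beacon wins 21–2.
Copeland scores (wins − losses):
  Lumen: 1 − 1 = 0
  Juno: 0 − 2 = -2
  Beacon: 2 − 0 = 2
Beacon has the best Copeland score.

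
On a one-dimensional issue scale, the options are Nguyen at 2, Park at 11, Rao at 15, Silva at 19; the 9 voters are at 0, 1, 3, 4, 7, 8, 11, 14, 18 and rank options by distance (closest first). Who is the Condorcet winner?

With single-peaked preferences on a line, the Condorcet winner is the candidate closest to the median voter.
The median voter (position 7) is closest to Park at 11.
Check: Park vs Rao — voters closer to Park: 7 of 9.

Park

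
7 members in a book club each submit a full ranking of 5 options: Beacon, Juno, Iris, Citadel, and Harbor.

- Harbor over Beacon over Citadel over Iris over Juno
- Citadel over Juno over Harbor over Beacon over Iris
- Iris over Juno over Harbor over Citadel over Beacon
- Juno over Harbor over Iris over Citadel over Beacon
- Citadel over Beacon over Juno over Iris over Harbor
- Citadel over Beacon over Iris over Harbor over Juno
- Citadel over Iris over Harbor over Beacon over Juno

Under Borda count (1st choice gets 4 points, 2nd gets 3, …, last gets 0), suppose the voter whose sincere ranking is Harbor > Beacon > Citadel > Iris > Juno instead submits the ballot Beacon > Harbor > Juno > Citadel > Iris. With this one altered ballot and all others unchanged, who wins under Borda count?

Borda totals with the altered ballot: Beacon 12, Juno 14, Iris 12, Citadel 19, Harbor 13.
The winner is unchanged: still Citadel.

Citadel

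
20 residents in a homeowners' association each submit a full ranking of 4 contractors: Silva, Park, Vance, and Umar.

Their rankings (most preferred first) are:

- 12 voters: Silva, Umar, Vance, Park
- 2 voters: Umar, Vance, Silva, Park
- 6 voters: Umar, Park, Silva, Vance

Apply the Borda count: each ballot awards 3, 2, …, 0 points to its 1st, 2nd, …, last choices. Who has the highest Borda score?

Umar

Borda scores:
  Silva: 12·3 + 2·1 + 6·1 = 44
  Park: 12·0 + 2·0 + 6·2 = 12
  Vance: 12·1 + 2·2 + 6·0 = 16
  Umar: 12·2 + 2·3 + 6·3 = 48
Umar has the highest total.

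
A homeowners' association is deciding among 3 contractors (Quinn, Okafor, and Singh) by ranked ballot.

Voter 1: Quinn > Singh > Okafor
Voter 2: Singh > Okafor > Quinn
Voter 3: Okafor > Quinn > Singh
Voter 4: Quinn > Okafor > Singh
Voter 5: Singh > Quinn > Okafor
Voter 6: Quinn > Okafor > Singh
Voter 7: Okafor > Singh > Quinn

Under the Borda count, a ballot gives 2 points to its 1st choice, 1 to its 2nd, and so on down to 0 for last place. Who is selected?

Quinn

Borda scores:
  Quinn: 2 + 0 + 1 + 2 + 1 + 2 + 0 = 8
  Okafor: 0 + 1 + 2 + 1 + 0 + 1 + 2 = 7
  Singh: 1 + 2 + 0 + 0 + 2 + 0 + 1 = 6
Quinn has the highest total.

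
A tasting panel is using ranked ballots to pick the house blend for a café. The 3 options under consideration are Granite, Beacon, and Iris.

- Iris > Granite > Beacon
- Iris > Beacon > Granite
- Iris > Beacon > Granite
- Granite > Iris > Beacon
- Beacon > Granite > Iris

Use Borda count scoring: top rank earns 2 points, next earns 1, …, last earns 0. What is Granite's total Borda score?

Borda scores:
  Granite: 1 + 0 + 0 + 2 + 1 = 4
  Beacon: 0 + 1 + 1 + 0 + 2 = 4
  Iris: 2 + 2 + 2 + 1 + 0 = 7

4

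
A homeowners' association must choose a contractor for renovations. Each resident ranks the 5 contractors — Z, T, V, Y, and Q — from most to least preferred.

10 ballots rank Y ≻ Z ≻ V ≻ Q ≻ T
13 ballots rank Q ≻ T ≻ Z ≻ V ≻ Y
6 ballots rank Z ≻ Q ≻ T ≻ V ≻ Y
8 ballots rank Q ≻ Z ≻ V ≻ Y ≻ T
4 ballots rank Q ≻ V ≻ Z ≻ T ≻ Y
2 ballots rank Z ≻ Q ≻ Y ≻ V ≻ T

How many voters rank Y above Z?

Ballots ranking Y above Z: 10.
Ballots ranking Z above Y: 13+6+8+4+2 = 33.
So 10 of 43 voters prefer Y to Z.

10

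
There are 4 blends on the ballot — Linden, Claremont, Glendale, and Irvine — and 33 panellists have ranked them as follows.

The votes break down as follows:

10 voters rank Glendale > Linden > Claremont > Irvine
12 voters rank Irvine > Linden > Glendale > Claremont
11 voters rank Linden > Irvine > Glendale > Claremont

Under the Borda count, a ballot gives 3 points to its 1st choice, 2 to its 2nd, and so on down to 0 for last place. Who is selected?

Borda scores:
  Linden: 10·2 + 12·2 + 11·3 = 77
  Claremont: 10·1 + 12·0 + 11·0 = 10
  Glendale: 10·3 + 12·1 + 11·1 = 53
  Irvine: 10·0 + 12·3 + 11·2 = 58
Linden has the highest total.

Linden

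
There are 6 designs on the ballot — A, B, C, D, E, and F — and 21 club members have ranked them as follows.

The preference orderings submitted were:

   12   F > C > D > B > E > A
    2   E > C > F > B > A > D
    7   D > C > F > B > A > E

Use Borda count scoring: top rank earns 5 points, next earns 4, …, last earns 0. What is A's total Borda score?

9

Borda scores:
  A: 12·0 + 2·1 + 7·1 = 9
  B: 12·2 + 2·2 + 7·2 = 42
  C: 12·4 + 2·4 + 7·4 = 84
  D: 12·3 + 2·0 + 7·5 = 71
  E: 12·1 + 2·5 + 7·0 = 22
  F: 12·5 + 2·3 + 7·3 = 87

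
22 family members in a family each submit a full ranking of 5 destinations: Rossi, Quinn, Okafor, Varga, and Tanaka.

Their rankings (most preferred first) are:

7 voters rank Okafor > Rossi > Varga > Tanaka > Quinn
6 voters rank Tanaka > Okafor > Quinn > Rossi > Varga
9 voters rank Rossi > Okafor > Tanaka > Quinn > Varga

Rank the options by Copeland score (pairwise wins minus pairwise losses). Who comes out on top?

Pairwise results:
  Rossi vs Quinn: Rossi wins 16–6.
  Rossi vs Okafor: Okafor wins 13–9.
  Rossi vs Varga: Rossi wins 22–0.
  Rossi vs Tanaka: Rossi wins 16–6.
  Quinn vs Okafor: Okafor wins 22–0.
  Quinn vs Varga: Quinn wins 15–7.
  Quinn vs Tanaka: Tanaka wins 22–0.
  Okafor vs Varga: Okafor wins 22–0.
  Okafor vs Tanaka: Okafor wins 16–6.
  Varga vs Tanaka: Tanaka wins 15–7.
Copeland scores (wins − losses):
  Rossi: 3 − 1 = 2
  Quinn: 1 − 3 = -2
  Okafor: 4 − 0 = 4
  Varga: 0 − 4 = -4
  Tanaka: 2 − 2 = 0
Okafor has the best Copeland score.

Okafor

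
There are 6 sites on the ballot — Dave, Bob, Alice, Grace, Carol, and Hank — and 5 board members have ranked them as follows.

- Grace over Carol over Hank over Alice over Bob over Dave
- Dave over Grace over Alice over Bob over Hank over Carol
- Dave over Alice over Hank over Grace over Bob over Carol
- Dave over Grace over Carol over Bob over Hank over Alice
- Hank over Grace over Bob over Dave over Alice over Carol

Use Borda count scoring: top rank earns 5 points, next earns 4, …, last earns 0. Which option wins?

Borda scores:
  Dave: 0 + 5 + 5 + 5 + 2 = 17
  Bob: 1 + 2 + 1 + 2 + 3 = 9
  Alice: 2 + 3 + 4 + 0 + 1 = 10
  Grace: 5 + 4 + 2 + 4 + 4 = 19
  Carol: 4 + 0 + 0 + 3 + 0 = 7
  Hank: 3 + 1 + 3 + 1 + 5 = 13
Grace has the highest total.

Grace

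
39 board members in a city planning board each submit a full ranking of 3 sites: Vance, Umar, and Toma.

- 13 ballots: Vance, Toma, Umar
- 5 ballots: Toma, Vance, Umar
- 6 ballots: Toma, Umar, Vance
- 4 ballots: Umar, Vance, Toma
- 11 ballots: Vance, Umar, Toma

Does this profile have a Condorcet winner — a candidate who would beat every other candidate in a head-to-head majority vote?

Head-to-head results (39 voters total):
Vance vs Umar: Vance wins 29–10.
Vance vs Toma: Vance wins 28–11.
Umar vs Toma: Toma wins 24–15.
Vance beats each rival — Umar (29–10), Toma (28–11) — so Vance is the Condorcet winner.

Yes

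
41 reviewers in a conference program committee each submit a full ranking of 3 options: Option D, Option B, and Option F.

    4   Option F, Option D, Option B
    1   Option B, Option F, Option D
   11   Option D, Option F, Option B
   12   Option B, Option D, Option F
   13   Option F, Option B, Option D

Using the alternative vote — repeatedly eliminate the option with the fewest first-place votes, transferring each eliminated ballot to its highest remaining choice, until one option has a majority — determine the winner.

Round 1: Option F 17, Option B 13, Option D 11. Option D has the fewest and is eliminated.
Round 2: Option F 28, Option B 13. Option F has a majority.

Option F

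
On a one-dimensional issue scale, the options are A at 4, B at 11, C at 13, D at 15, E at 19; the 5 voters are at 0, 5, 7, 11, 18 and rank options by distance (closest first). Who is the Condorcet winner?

With single-peaked preferences on a line, the Condorcet winner is the candidate closest to the median voter.
The median voter (position 7) is closest to A at 4.
Check: A vs C — voters closer to A: 3 of 5.

A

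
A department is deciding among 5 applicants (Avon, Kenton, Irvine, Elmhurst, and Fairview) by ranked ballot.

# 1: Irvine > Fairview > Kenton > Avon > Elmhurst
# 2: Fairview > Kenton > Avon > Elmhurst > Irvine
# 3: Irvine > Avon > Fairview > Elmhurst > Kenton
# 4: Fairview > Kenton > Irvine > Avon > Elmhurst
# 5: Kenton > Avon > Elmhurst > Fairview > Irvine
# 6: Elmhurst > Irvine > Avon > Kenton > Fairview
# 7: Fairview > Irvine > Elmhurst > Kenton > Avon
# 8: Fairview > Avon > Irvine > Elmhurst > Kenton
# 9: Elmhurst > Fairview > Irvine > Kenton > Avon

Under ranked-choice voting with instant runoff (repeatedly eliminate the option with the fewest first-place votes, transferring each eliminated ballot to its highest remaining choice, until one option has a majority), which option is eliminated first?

Round 1: Fairview 4, Irvine 2, Elmhurst 2, Kenton 1, Avon 0. Avon has the fewest and is eliminated.
Round 2: Fairview 4, Irvine 2, Elmhurst 2, Kenton 1. Kenton has the fewest and is eliminated.
Round 3: Fairview 4, Elmhurst 3, Irvine 2. Irvine has the fewest and is eliminated.
Round 4: Fairview 6, Elmhurst 3. Fairview has a majority.

Avon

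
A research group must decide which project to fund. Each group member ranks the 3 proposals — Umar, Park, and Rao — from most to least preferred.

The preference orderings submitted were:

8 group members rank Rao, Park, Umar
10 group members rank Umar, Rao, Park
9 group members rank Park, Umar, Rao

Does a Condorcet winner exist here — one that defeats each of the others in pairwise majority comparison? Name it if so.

None — there is no Condorcet winner

Head-to-head results (27 voters total):
Umar vs Park: Park wins 17–10.
Umar vs Rao: Umar wins 19–8.
Park vs Rao: Rao wins 18–9.
No candidate beats all others: Umar beats Rao beats Park beats Umar, a majority cycle.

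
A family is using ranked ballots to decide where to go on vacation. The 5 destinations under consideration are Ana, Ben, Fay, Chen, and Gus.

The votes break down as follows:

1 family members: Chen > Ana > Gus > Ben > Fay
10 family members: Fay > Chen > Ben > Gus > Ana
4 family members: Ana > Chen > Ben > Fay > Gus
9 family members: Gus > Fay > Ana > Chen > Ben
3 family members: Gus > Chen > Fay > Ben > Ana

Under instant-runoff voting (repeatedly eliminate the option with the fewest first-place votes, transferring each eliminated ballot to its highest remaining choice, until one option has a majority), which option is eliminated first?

Ben

Round 1: Gus 12, Fay 10, Ana 4, Chen 1, Ben 0. Ben has the fewest and is eliminated.
Round 2: Gus 12, Fay 10, Ana 4, Chen 1. Chen has the fewest and is eliminated.
Round 3: Gus 12, Fay 10, Ana 5. Ana has the fewest and is eliminated.
Round 4: Fay 14, Gus 13. Fay has a majority.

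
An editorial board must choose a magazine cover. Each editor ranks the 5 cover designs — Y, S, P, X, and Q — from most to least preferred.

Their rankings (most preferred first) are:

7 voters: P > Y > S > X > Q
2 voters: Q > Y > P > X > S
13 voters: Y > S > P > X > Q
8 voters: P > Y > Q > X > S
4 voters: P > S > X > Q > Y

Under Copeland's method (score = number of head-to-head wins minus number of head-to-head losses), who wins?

Pairwise results:
  Y vs S: Y wins 30–4.
  Y vs P: P wins 19–15.
  Y vs X: Y wins 30–4.
  Y vs Q: Y wins 28–6.
  S vs P: P wins 21–13.
  S vs X: S wins 24–10.
  S vs Q: S wins 24–10.
  P vs X: P wins 34–0.
  P vs Q: P wins 32–2.
  X vs Q: X wins 24–10.
Copeland scores (wins − losses):
  Y: 3 − 1 = 2
  S: 2 − 2 = 0
  P: 4 − 0 = 4
  X: 1 − 3 = -2
  Q: 0 − 4 = -4
P has the best Copeland score.

P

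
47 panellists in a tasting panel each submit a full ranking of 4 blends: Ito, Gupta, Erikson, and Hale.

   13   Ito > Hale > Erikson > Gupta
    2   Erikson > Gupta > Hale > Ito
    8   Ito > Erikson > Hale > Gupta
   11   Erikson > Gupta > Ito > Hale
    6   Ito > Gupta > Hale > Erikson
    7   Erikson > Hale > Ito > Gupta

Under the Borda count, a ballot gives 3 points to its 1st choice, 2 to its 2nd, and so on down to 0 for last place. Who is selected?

Borda scores:
  Ito: 13·3 + 2·0 + 8·3 + 11·1 + 6·3 + 7·1 = 99
  Gupta: 13·0 + 2·2 + 8·0 + 11·2 + 6·2 + 7·0 = 38
  Erikson: 13·1 + 2·3 + 8·2 + 11·3 + 6·0 + 7·3 = 89
  Hale: 13·2 + 2·1 + 8·1 + 11·0 + 6·1 + 7·2 = 56
Ito has the highest total.

Ito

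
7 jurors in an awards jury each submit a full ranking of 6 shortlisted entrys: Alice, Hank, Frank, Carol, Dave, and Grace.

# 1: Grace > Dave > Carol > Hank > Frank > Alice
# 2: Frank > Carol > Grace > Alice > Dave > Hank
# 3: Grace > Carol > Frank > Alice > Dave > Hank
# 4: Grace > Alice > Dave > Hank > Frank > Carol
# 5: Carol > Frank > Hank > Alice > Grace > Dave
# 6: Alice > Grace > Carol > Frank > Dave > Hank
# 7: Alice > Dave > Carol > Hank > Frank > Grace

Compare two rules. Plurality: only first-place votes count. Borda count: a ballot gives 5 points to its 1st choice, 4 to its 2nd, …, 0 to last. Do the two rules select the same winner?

Plurality first-place counts: Alice 2, Hank 0, Frank 1, Carol 1, Dave 0, Grace 3 → Grace.
Borda totals: Alice 20, Hank 9, Frank 17, Carol 22, Dave 14, Grace 23 → Grace.
The two rules agree on Grace.

Yes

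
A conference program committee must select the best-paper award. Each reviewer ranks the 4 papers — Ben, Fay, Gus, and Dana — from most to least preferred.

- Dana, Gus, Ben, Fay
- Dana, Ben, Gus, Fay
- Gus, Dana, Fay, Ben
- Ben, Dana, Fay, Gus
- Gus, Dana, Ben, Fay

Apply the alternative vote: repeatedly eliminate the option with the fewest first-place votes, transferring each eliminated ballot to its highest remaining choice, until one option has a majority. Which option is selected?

Round 1: Gus 2, Dana 2, Ben 1, Fay 0. Fay has the fewest and is eliminated.
Round 2: Gus 2, Dana 2, Ben 1. Ben has the fewest and is eliminated.
Round 3: Dana 3, Gus 2. Dana has a majority.

Dana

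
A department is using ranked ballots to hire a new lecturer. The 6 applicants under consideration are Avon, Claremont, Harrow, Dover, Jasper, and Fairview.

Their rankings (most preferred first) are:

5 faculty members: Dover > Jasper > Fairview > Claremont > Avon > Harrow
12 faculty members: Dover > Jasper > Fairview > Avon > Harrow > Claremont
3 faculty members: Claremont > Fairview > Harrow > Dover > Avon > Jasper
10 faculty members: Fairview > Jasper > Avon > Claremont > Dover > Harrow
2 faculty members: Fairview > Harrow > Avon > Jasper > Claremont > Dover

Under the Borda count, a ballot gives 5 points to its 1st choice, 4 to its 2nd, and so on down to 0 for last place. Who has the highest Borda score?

Borda scores:
  Avon: 5·1 + 12·2 + 3·1 + 10·3 + 2·3 = 68
  Claremont: 5·2 + 12·0 + 3·5 + 10·2 + 2·1 = 47
  Harrow: 5·0 + 12·1 + 3·3 + 10·0 + 2·4 = 29
  Dover: 5·5 + 12·5 + 3·2 + 10·1 + 2·0 = 101
  Jasper: 5·4 + 12·4 + 3·0 + 10·4 + 2·2 = 112
  Fairview: 5·3 + 12·3 + 3·4 + 10·5 + 2·5 = 123
Fairview has the highest total.

Fairview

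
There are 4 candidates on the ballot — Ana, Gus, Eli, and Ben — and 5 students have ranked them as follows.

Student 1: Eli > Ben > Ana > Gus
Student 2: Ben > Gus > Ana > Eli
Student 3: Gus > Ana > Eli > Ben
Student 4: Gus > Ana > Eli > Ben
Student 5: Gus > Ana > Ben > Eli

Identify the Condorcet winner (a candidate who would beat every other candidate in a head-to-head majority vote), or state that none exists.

Gus

Head-to-head results (5 voters total):
Ana vs Gus: Gus wins 4–1.
Ana vs Eli: Ana wins 4–1.
Ana vs Ben: Ana wins 3–2.
Gus vs Eli: Gus wins 4–1.
Gus vs Ben: Gus wins 3–2.
Eli vs Ben: Eli wins 3–2.
Gus beats each rival — Ana (4–1), Eli (4–1), Ben (3–2) — so Gus is the Condorcet winner.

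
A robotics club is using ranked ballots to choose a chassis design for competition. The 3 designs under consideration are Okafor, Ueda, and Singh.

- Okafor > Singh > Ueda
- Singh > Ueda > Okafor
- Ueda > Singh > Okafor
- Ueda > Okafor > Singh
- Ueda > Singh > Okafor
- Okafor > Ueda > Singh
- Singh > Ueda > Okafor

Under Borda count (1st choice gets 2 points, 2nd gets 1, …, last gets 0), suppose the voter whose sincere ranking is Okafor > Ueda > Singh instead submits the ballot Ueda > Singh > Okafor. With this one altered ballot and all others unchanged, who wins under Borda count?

Borda totals with the altered ballot: Okafor 3, Ueda 10, Singh 8.
The winner is unchanged: still Ueda.

Ueda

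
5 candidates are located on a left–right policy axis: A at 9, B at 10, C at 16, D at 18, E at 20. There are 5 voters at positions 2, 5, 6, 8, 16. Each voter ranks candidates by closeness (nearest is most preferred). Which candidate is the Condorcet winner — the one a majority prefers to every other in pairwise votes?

A

With single-peaked preferences on a line, the Condorcet winner is the candidate closest to the median voter.
The median voter (position 6) is closest to A at 9.
Check: A vs B — voters closer to A: 4 of 5.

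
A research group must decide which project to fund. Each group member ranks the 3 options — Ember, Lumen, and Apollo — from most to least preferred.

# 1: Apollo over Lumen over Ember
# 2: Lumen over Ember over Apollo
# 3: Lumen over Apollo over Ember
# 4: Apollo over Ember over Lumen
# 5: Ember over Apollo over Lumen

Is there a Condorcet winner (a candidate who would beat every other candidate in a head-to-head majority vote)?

Head-to-head results (5 voters total):
Ember vs Lumen: Lumen wins 3–2.
Ember vs Apollo: Apollo wins 3–2.
Lumen vs Apollo: Apollo wins 3–2.
Apollo beats each rival — Ember (3–2), Lumen (3–2) — so Apollo is the Condorcet winner.

Yes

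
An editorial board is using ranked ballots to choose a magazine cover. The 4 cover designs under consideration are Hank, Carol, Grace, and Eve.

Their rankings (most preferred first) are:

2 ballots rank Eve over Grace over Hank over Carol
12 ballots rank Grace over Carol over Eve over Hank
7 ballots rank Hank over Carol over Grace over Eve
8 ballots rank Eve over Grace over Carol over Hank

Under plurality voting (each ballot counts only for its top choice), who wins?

First-place vote totals:
  Hank: 7
  Carol: 0
  Grace: 12
  Eve: 10
Grace has the most first-place votes.

Grace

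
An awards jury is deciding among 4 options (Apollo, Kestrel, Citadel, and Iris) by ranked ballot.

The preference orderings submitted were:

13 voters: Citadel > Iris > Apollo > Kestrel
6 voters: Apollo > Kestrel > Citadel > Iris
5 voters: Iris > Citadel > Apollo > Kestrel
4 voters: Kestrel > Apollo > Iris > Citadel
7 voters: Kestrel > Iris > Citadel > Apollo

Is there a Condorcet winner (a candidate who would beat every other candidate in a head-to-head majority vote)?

Yes

Head-to-head results (35 voters total):
Apollo vs Kestrel: Apollo wins 24–11.
Apollo vs Citadel: Citadel wins 25–10.
Apollo vs Iris: Iris wins 25–10.
Kestrel vs Citadel: Citadel wins 18–17.
Kestrel vs Iris: Iris wins 18–17.
Citadel vs Iris: Citadel wins 19–16.
Citadel beats each rival — Apollo (25–10), Kestrel (18–17), Iris (19–16) — so Citadel is the Condorcet winner.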